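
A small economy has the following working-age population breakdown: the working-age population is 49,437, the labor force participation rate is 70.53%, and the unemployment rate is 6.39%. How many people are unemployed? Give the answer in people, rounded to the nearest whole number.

Labor force = 0.7053 × 49,437 = 34,868.
Unemployed = 0.0639 × 34,868 ≈ 2,228.

About 2,228 are unemployed.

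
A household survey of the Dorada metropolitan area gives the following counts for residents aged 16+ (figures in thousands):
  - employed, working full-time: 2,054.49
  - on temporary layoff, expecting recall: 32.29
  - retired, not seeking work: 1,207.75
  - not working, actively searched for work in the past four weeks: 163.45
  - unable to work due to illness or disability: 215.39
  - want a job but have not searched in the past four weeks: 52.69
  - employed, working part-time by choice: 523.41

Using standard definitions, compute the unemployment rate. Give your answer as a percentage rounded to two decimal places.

Employed = 2,054.49 + 523.41 = 2,577.90 thousand.
Unemployed = 32.29 + 163.45 = 195.74 thousand (jobless and actively searching, or on temporary layoff).
Labor force = 2,577.90 + 195.74 = 2,773.64 thousand.
Unemployment rate = 195.74 / 2,773.64 = 7.06%.

Unemployment rate ≈ 7.06%.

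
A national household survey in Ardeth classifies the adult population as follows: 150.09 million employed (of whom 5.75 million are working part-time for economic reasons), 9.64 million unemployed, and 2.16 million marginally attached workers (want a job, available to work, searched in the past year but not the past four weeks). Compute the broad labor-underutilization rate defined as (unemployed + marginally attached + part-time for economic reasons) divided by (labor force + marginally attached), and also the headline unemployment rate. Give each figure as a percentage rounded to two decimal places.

Labor force = 150.09 + 9.64 = 159.73 million.
Numerator = 9.64 + 2.16 + 5.75 = 17.55 million.
Denominator = 159.73 + 2.16 = 161.89 million.
Broad rate = 17.55 / 161.89 = 10.84%.
Headline unemployment rate = 9.64 / 159.73 = 6.04%.

Broad underutilization rate ≈ 10.84%; headline unemployment rate ≈ 6.04%.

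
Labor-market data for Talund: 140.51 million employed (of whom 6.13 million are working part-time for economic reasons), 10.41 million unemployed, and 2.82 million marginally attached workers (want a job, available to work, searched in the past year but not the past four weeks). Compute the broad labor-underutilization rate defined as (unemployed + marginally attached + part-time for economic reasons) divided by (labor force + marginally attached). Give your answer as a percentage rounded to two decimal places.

Broad underutilization rate ≈ 12.59%.

Labor force = 140.51 + 10.41 = 150.92 million.
Numerator = 10.41 + 2.82 + 6.13 = 19.36 million.
Denominator = 150.92 + 2.82 = 153.74 million.
Broad rate = 19.36 / 153.74 = 12.59%.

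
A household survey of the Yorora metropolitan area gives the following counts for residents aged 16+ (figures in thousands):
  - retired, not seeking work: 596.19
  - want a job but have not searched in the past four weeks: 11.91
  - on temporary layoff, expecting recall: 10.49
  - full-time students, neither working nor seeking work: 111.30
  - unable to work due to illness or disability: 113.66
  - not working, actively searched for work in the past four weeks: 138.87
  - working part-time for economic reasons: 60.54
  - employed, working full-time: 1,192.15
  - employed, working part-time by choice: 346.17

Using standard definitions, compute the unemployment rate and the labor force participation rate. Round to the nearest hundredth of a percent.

Employed = 60.54 + 1,192.15 + 346.17 = 1,598.86 thousand (anyone who worked, including part-time for economic reasons, counts as employed).
Unemployed = 10.49 + 138.87 = 149.36 thousand (jobless and actively searching, or on temporary layoff).
Labor force = 1,598.86 + 149.36 = 1,748.22 thousand.
Not in labor force = 596.19 + 11.91 + 111.30 + 113.66 = 833.06 thousand (those not working and not actively searching are outside the labor force — including those who want a job but have given up searching).
Civilian working-age population = 1,748.22 + 833.06 = 2,581.28 thousand.
Unemployment rate = 149.36 / 1,748.22 = 8.54%.
Labor force participation rate = 1,748.22 / 2,581.28 = 67.73%.

Unemployment rate ≈ 8.54%; labor force participation rate ≈ 67.73%.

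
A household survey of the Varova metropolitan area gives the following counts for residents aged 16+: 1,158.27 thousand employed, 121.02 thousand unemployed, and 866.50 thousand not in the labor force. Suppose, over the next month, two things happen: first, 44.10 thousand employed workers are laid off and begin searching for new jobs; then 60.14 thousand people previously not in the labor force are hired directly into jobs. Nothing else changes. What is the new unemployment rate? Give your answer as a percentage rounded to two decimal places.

Initially, labor force = 1,158.27 + 121.02 = 1,279.29 thousand, so u = 121.02/1,279.29 = 9.46%.
After the first change, employed falls and unemployed rises by 44.10; labor force unchanged → E = 1,114.17, U = 165.12, labor force = 1,279.29 thousand.
After the second change, employed and labor force both rise by 60.14; unemployed unchanged → E = 1,174.31, U = 165.12, labor force = 1,339.43 thousand.
New unemployment rate = 165.12 / 1,339.43 = 12.33%.

New unemployment rate ≈ 12.33%.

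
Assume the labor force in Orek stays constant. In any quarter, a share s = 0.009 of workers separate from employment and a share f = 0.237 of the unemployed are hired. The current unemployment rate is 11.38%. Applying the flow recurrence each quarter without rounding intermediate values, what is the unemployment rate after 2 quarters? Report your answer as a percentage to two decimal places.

With a fixed labor force, u_{t+1} = u_t + s·(1−u_t) − f·u_t = u_t·(1−s−f) + s.
Here 1−s−f = 0.754 and s = 0.009.
u_1 = 0.113800 × 0.754 + 0.009 = 0.094805.
u_2 = 0.094805 × 0.754 + 0.009 = 0.080483.

Unemployment rate after two quarters ≈ 8.05%.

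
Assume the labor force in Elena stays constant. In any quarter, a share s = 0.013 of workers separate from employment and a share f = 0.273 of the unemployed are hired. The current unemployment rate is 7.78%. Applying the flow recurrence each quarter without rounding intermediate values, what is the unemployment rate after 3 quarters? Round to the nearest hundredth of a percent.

With a fixed labor force, u_{t+1} = u_t + s·(1−u_t) − f·u_t = u_t·(1−s−f) + s.
Here 1−s−f = 0.714 and s = 0.013.
u_1 = 0.077800 × 0.714 + 0.013 = 0.068549.
u_2 = 0.068549 × 0.714 + 0.013 = 0.061944.
u_3 = 0.061944 × 0.714 + 0.013 = 0.057228.

Unemployment rate after three quarters ≈ 5.72%.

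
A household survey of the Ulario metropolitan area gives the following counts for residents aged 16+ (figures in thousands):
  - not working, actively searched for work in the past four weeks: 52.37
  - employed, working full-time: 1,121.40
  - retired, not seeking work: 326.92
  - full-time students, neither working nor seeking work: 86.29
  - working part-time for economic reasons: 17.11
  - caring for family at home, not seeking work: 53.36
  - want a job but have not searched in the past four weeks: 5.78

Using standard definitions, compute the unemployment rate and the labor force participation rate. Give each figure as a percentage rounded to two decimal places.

Employed = 1,121.40 + 17.11 = 1,138.51 thousand (anyone who worked, including part-time for economic reasons, counts as employed).
Unemployed = 52.37 thousand.
Labor force = 1,138.51 + 52.37 = 1,190.88 thousand.
Not in labor force = 326.92 + 86.29 + 53.36 + 5.78 = 472.35 thousand (those not working and not actively searching are outside the labor force — including those who want a job but have given up searching).
Civilian working-age population = 1,190.88 + 472.35 = 1,663.23 thousand.
Unemployment rate = 52.37 / 1,190.88 = 4.40%.
Labor force participation rate = 1,190.88 / 1,663.23 = 71.60%.

Unemployment rate ≈ 4.40%; labor force participation rate ≈ 71.60%.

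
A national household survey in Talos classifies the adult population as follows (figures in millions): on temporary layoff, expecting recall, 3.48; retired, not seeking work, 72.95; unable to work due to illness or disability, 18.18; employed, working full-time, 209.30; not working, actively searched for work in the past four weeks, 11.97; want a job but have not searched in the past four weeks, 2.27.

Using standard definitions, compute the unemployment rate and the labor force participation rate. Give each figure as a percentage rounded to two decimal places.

Employed = 209.30 million.
Unemployed = 3.48 + 11.97 = 15.45 million (jobless and actively searching, or on temporary layoff).
Labor force = 209.30 + 15.45 = 224.75 million.
Not in labor force = 72.95 + 18.18 + 2.27 = 93.40 million (those not working and not actively searching are outside the labor force — including those who want a job but have given up searching).
Civilian working-age population = 224.75 + 93.40 = 318.15 million.
Unemployment rate = 15.45 / 224.75 = 6.87%.
Labor force participation rate = 224.75 / 318.15 = 70.64%.

Unemployment rate ≈ 6.87%; labor force participation rate ≈ 70.64%.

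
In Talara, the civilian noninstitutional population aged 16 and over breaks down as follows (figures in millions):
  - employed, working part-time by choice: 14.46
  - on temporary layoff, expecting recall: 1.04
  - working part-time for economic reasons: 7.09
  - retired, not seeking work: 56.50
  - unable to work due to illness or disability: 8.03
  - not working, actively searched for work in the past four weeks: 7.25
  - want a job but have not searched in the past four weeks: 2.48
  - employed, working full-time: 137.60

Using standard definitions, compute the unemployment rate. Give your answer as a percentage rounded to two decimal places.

Unemployment rate ≈ 4.95%.

Employed = 14.46 + 7.09 + 137.60 = 159.15 million (anyone who worked, including part-time for economic reasons, counts as employed).
Unemployed = 1.04 + 7.25 = 8.29 million (jobless and actively searching, or on temporary layoff).
Labor force = 159.15 + 8.29 = 167.44 million.
Unemployment rate = 8.29 / 167.44 = 4.95%.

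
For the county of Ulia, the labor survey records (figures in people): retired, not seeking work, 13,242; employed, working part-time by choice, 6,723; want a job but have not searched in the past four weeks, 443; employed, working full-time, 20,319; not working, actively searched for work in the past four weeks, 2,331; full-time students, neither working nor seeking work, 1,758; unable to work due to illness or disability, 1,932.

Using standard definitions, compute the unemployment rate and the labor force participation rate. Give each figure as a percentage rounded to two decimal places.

Unemployment rate ≈ 7.94%; labor force participation rate ≈ 62.83%.

Employed = 6,723 + 20,319 = 27,042.
Unemployed = 2,331.
Labor force = 27,042 + 2,331 = 29,373.
Not in labor force = 13,242 + 443 + 1,758 + 1,932 = 17,375 (those not working and not actively searching are outside the labor force — including those who want a job but have given up searching).
Civilian working-age population = 29,373 + 17,375 = 46,748.
Unemployment rate = 2,331 / 29,373 = 7.94%.
Labor force participation rate = 29,373 / 46,748 = 62.83%.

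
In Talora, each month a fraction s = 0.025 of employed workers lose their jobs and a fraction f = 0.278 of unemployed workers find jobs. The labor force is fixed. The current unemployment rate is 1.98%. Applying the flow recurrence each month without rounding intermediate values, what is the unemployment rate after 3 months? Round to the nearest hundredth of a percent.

With a fixed labor force, u_{t+1} = u_t + s·(1−u_t) − f·u_t = u_t·(1−s−f) + s.
Here 1−s−f = 0.697 and s = 0.025.
u_1 = 0.019800 × 0.697 + 0.025 = 0.038801.
u_2 = 0.038801 × 0.697 + 0.025 = 0.052044.
u_3 = 0.052044 × 0.697 + 0.025 = 0.061275.

Unemployment rate after three months ≈ 6.13%.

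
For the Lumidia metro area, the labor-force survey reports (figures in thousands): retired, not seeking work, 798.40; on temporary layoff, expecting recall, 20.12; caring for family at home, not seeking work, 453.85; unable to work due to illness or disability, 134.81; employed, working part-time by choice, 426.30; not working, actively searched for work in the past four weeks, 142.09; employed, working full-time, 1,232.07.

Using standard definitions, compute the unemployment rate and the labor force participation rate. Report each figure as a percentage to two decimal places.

Employed = 426.30 + 1,232.07 = 1,658.37 thousand.
Unemployed = 20.12 + 142.09 = 162.21 thousand (jobless and actively searching, or on temporary layoff).
Labor force = 1,658.37 + 162.21 = 1,820.58 thousand.
Not in labor force = 798.40 + 453.85 + 134.81 = 1,387.06 thousand (those not working and not actively searching are outside the labor force).
Civilian working-age population = 1,820.58 + 1,387.06 = 3,207.64 thousand.
Unemployment rate = 162.21 / 1,820.58 = 8.91%.
Labor force participation rate = 1,820.58 / 3,207.64 = 56.76%.

Unemployment rate ≈ 8.91%; labor force participation rate ≈ 56.76%.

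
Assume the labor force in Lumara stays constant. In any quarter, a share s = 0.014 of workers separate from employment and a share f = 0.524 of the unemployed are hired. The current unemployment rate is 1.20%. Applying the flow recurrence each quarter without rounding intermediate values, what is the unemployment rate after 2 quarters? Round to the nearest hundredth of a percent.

Unemployment rate after two quarters ≈ 2.30%.

With a fixed labor force, u_{t+1} = u_t + s·(1−u_t) − f·u_t = u_t·(1−s−f) + s.
Here 1−s−f = 0.462 and s = 0.014.
u_1 = 0.012000 × 0.462 + 0.014 = 0.019544.
u_2 = 0.019544 × 0.462 + 0.014 = 0.023029.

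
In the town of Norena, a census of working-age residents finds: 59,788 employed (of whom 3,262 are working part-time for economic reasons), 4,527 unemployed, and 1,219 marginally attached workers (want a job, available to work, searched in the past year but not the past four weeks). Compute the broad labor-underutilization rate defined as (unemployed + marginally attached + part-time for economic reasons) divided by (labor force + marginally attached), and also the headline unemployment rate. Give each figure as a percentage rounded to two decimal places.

Broad underutilization rate ≈ 13.75%; headline unemployment rate ≈ 7.04%.

Labor force = 59,788 + 4,527 = 64,315.
Numerator = 4,527 + 1,219 + 3,262 = 9,008.
Denominator = 64,315 + 1,219 = 65,534.
Broad rate = 9,008 / 65,534 = 13.75%.
Headline unemployment rate = 4,527 / 64,315 = 7.04%.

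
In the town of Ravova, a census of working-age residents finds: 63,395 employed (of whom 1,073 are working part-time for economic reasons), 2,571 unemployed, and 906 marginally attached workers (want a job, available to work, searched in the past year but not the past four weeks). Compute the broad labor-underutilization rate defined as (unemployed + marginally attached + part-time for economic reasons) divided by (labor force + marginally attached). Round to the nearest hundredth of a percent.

Broad underutilization rate ≈ 6.80%.

Labor force = 63,395 + 2,571 = 65,966.
Numerator = 2,571 + 906 + 1,073 = 4,550.
Denominator = 65,966 + 906 = 66,872.
Broad rate = 4,550 / 66,872 = 6.80%.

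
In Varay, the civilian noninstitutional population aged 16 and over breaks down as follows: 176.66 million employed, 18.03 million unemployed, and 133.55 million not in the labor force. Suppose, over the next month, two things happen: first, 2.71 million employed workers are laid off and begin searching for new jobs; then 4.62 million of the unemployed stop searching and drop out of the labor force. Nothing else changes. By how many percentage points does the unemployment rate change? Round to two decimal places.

The unemployment rate changes by −0.78 percentage points.

Initially, labor force = 176.66 + 18.03 = 194.69 million, so u = 18.03/194.69 = 9.26%.
After the first change, employed falls and unemployed rises by 2.71; labor force unchanged → E = 173.95, U = 20.74, labor force = 194.69 million.
After the second change, unemployed and labor force both fall by 4.62 → E = 173.95, U = 16.12, labor force = 190.07 million.
New unemployment rate = 16.12 / 190.07 = 8.48%.
Change = 8.48% − 9.26% = −0.78 percentage points.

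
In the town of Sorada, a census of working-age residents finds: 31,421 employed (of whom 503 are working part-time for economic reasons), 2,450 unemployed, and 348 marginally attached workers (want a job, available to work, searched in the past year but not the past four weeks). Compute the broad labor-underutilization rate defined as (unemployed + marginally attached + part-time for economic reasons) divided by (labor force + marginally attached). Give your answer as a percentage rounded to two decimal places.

Broad underutilization rate ≈ 9.65%.

Labor force = 31,421 + 2,450 = 33,871.
Numerator = 2,450 + 348 + 503 = 3,301.
Denominator = 33,871 + 348 = 34,219.
Broad rate = 3,301 / 34,219 = 9.65%.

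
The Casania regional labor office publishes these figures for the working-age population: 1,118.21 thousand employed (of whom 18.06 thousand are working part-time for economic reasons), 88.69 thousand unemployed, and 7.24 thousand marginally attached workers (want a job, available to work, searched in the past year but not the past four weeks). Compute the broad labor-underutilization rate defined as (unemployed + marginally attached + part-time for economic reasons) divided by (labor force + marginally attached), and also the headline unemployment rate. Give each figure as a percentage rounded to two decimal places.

Broad underutilization rate ≈ 9.39%; headline unemployment rate ≈ 7.35%.

Labor force = 1,118.21 + 88.69 = 1,206.90 thousand.
Numerator = 88.69 + 7.24 + 18.06 = 113.99 thousand.
Denominator = 1,206.90 + 7.24 = 1,214.14 thousand.
Broad rate = 113.99 / 1,214.14 = 9.39%.
Headline unemployment rate = 88.69 / 1,206.90 = 7.35%.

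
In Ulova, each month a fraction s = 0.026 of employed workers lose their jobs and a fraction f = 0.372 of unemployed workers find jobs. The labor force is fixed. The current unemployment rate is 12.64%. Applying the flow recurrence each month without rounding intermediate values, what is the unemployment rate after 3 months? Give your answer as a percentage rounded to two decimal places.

Unemployment rate after three months ≈ 7.87%.

With a fixed labor force, u_{t+1} = u_t + s·(1−u_t) − f·u_t = u_t·(1−s−f) + s.
Here 1−s−f = 0.602 and s = 0.026.
u_1 = 0.126400 × 0.602 + 0.026 = 0.102093.
u_2 = 0.102093 × 0.602 + 0.026 = 0.087460.
u_3 = 0.087460 × 0.602 + 0.026 = 0.078651.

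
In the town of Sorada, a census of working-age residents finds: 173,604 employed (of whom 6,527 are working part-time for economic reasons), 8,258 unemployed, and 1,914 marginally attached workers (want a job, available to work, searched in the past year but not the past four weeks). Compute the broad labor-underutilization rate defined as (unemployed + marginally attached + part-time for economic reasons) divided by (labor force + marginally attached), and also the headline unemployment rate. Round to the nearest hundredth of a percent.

Broad underutilization rate ≈ 9.09%; headline unemployment rate ≈ 4.54%.

Labor force = 173,604 + 8,258 = 181,862.
Numerator = 8,258 + 1,914 + 6,527 = 16,699.
Denominator = 181,862 + 1,914 = 183,776.
Broad rate = 16,699 / 183,776 = 9.09%.
Headline unemployment rate = 8,258 / 181,862 = 4.54%.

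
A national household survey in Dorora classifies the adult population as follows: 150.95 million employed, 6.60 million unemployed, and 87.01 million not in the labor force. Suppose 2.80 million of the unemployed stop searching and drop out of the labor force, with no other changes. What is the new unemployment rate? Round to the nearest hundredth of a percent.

Initially, labor force = 150.95 + 6.60 = 157.55 million, so u = 6.60/157.55 = 4.19%.
After the change, unemployed and labor force both fall by 2.80 → E = 150.95, U = 3.80, labor force = 154.75 million.
New unemployment rate = 3.80 / 154.75 = 2.46%.

New unemployment rate ≈ 2.46%.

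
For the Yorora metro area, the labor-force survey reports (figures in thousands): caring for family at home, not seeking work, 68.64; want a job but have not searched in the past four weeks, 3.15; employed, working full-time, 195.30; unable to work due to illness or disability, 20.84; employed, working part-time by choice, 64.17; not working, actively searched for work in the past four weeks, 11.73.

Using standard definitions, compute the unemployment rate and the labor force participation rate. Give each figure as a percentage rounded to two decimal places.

Employed = 195.30 + 64.17 = 259.47 thousand.
Unemployed = 11.73 thousand.
Labor force = 259.47 + 11.73 = 271.20 thousand.
Not in labor force = 68.64 + 3.15 + 20.84 = 92.63 thousand (those not working and not actively searching are outside the labor force — including those who want a job but have given up searching).
Civilian working-age population = 271.20 + 92.63 = 363.83 thousand.
Unemployment rate = 11.73 / 271.20 = 4.33%.
Labor force participation rate = 271.20 / 363.83 = 74.54%.

Unemployment rate ≈ 4.33%; labor force participation rate ≈ 74.54%.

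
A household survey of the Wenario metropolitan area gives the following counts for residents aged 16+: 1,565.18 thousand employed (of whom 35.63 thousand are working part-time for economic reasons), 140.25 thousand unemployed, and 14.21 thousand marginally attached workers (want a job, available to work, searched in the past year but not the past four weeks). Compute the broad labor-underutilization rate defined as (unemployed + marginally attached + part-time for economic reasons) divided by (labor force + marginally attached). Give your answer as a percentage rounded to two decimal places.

Labor force = 1,565.18 + 140.25 = 1,705.43 thousand.
Numerator = 140.25 + 14.21 + 35.63 = 190.09 thousand.
Denominator = 1,705.43 + 14.21 = 1,719.64 thousand.
Broad rate = 190.09 / 1,719.64 = 11.05%.

Broad underutilization rate ≈ 11.05%.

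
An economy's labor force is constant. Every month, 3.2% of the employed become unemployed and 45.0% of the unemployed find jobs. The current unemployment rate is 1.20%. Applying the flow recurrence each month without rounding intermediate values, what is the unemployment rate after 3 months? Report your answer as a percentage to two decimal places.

With a fixed labor force, u_{t+1} = u_t + s·(1−u_t) − f·u_t = u_t·(1−s−f) + s.
Here 1−s−f = 0.518 and s = 0.032.
u_1 = 0.012000 × 0.518 + 0.032 = 0.038216.
u_2 = 0.038216 × 0.518 + 0.032 = 0.051796.
u_3 = 0.051796 × 0.518 + 0.032 = 0.058830.

Unemployment rate after three months ≈ 5.88%.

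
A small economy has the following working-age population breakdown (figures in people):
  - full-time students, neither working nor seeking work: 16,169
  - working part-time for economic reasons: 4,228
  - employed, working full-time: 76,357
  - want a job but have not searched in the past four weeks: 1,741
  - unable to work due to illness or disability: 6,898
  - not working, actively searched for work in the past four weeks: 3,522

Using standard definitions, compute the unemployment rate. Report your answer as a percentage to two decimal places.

Unemployment rate ≈ 4.19%.

Employed = 4,228 + 76,357 = 80,585 (anyone who worked, including part-time for economic reasons, counts as employed).
Unemployed = 3,522.
Labor force = 80,585 + 3,522 = 84,107.
Unemployment rate = 3,522 / 84,107 = 4.19%.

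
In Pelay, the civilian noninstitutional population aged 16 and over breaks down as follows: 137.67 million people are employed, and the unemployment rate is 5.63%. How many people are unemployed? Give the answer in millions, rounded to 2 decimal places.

About 8.21 million are unemployed.

Let U be the number unemployed. The labor force is E + U, and U/(E+U) = 0.0563.
So U = 0.0563 × 137.67 / (1 − 0.0563) = 7.7508 / 0.9437 ≈ 8.21 million.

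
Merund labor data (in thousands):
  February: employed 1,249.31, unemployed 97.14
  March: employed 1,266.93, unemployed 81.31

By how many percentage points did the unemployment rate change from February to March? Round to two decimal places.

February: labor force = 1,249.31 + 97.14 = 1,346.45; u = 97.14/1,346.45 = 7.21%.
March: labor force = 1,266.93 + 81.31 = 1,348.24; u = 81.31/1,348.24 = 6.03%.
Change = 6.03% − 7.21% = −1.18 pp.

The unemployment rate changed by −1.18 percentage points.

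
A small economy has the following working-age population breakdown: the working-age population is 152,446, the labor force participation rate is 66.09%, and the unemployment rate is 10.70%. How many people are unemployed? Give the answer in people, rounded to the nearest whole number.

About 10,780 are unemployed.

Labor force = 0.6609 × 152,446 = 100,752.
Unemployed = 0.1070 × 100,752 ≈ 10,780.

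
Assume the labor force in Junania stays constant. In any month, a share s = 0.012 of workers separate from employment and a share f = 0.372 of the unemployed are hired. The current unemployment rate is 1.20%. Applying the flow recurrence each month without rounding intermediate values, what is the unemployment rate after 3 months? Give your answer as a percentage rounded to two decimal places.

With a fixed labor force, u_{t+1} = u_t + s·(1−u_t) − f·u_t = u_t·(1−s−f) + s.
Here 1−s−f = 0.616 and s = 0.012.
u_1 = 0.012000 × 0.616 + 0.012 = 0.019392.
u_2 = 0.019392 × 0.616 + 0.012 = 0.023945.
u_3 = 0.023945 × 0.616 + 0.012 = 0.026750.

Unemployment rate after three months ≈ 2.68%.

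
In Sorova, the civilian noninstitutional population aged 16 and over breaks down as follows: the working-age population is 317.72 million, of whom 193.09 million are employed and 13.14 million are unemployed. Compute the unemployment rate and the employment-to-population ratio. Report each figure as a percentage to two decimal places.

Unemployment rate ≈ 6.37%; employment-population ratio ≈ 60.77%.

Labor force = employed + unemployed = 193.09 + 13.14 = 206.23 million.
Unemployment rate = 13.14 / 206.23 = 6.37%.
Employment-population ratio = 193.09 / 317.72 = 60.77%.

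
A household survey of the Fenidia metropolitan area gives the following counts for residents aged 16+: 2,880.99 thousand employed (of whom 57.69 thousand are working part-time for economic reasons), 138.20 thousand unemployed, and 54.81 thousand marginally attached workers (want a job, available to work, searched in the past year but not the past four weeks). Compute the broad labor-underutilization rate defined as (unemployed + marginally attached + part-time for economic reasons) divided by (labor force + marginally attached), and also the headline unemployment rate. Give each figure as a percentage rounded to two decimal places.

Labor force = 2,880.99 + 138.20 = 3,019.19 thousand.
Numerator = 138.20 + 54.81 + 57.69 = 250.70 thousand.
Denominator = 3,019.19 + 54.81 = 3,074.00 thousand.
Broad rate = 250.70 / 3,074.00 = 8.16%.
Headline unemployment rate = 138.20 / 3,019.19 = 4.58%.

Broad underutilization rate ≈ 8.16%; headline unemployment rate ≈ 4.58%.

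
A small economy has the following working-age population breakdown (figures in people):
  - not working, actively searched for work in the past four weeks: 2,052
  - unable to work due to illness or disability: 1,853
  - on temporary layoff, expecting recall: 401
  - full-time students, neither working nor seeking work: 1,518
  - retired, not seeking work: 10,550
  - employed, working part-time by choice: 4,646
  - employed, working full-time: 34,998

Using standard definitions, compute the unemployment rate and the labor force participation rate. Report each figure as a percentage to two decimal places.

Unemployment rate ≈ 5.83%; labor force participation rate ≈ 75.15%.

Employed = 4,646 + 34,998 = 39,644.
Unemployed = 2,052 + 401 = 2,453 (jobless and actively searching, or on temporary layoff).
Labor force = 39,644 + 2,453 = 42,097.
Not in labor force = 1,853 + 1,518 + 10,550 = 13,921 (those not working and not actively searching are outside the labor force).
Civilian working-age population = 42,097 + 13,921 = 56,018.
Unemployment rate = 2,453 / 42,097 = 5.83%.
Labor force participation rate = 42,097 / 56,018 = 75.15%.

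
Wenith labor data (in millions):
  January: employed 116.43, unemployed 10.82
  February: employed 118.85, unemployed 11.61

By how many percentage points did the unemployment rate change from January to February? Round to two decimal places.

The unemployment rate changed by +0.40 percentage points.

January: labor force = 116.43 + 10.82 = 127.25; u = 10.82/127.25 = 8.50%.
February: labor force = 118.85 + 11.61 = 130.46; u = 11.61/130.46 = 8.90%.
Change = 8.90% − 8.50% = +0.40 pp.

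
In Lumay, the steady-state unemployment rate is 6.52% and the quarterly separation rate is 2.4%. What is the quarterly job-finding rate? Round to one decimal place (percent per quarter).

Job-finding rate ≈ 34.4% per quarter.

From u* = s/(s+f): f = s·(1−u)/u.
f = 2.4 × (1 − 0.0652) / 0.0652 = 2.2435 / 0.0652 ≈ 34.4% per quarter.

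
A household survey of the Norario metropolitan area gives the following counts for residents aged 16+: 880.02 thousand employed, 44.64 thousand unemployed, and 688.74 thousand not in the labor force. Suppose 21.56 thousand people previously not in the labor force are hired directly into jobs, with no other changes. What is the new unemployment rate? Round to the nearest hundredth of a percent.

New unemployment rate ≈ 4.72%.

Initially, labor force = 880.02 + 44.64 = 924.66 thousand, so u = 44.64/924.66 = 4.83%.
After the change, employed and labor force both rise by 21.56; unemployed unchanged → E = 901.58, U = 44.64, labor force = 946.22 thousand.
New unemployment rate = 44.64 / 946.22 = 4.72%.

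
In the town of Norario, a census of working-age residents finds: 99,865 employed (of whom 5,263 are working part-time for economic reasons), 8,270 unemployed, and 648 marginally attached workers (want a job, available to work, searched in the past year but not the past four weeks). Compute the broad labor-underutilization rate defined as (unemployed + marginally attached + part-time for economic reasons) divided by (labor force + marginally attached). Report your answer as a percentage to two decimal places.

Broad underutilization rate ≈ 13.04%.

Labor force = 99,865 + 8,270 = 108,135.
Numerator = 8,270 + 648 + 5,263 = 14,181.
Denominator = 108,135 + 648 = 108,783.
Broad rate = 14,181 / 108,783 = 13.04%.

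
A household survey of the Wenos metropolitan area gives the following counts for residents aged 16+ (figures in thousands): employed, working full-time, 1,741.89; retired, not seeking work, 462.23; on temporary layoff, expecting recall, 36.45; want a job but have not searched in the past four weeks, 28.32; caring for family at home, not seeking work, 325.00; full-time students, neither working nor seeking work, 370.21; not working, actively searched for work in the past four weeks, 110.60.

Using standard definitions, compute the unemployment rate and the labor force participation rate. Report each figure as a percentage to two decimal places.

Unemployment rate ≈ 7.78%; labor force participation rate ≈ 61.43%.

Employed = 1,741.89 thousand.
Unemployed = 36.45 + 110.60 = 147.05 thousand (jobless and actively searching, or on temporary layoff).
Labor force = 1,741.89 + 147.05 = 1,888.94 thousand.
Not in labor force = 462.23 + 28.32 + 325.00 + 370.21 = 1,185.76 thousand (those not working and not actively searching are outside the labor force — including those who want a job but have given up searching).
Civilian working-age population = 1,888.94 + 1,185.76 = 3,074.70 thousand.
Unemployment rate = 147.05 / 1,888.94 = 7.78%.
Labor force participation rate = 1,888.94 / 3,074.70 = 61.43%.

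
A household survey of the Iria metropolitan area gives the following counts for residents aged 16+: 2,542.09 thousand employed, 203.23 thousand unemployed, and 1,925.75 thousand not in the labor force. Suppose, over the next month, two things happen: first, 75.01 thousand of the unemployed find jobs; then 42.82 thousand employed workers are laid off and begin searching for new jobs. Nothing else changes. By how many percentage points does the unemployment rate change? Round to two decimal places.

Initially, labor force = 2,542.09 + 203.23 = 2,745.32 thousand, so u = 203.23/2,745.32 = 7.40%.
After the first change, unemployed falls and employed rises by 75.01; labor force unchanged → E = 2,617.10, U = 128.22, labor force = 2,745.32 thousand.
After the second change, employed falls and unemployed rises by 42.82; labor force unchanged → E = 2,574.28, U = 171.04, labor force = 2,745.32 thousand.
New unemployment rate = 171.04 / 2,745.32 = 6.23%.
Change = 6.23% − 7.40% = −1.17 percentage points.

The unemployment rate changes by −1.17 percentage points.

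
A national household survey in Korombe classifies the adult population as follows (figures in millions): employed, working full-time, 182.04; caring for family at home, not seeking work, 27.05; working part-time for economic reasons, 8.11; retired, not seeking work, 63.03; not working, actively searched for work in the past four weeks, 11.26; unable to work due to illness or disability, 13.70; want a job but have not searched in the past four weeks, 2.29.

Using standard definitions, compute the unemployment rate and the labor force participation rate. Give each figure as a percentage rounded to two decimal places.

Employed = 182.04 + 8.11 = 190.15 million (anyone who worked, including part-time for economic reasons, counts as employed).
Unemployed = 11.26 million.
Labor force = 190.15 + 11.26 = 201.41 million.
Not in labor force = 27.05 + 63.03 + 13.70 + 2.29 = 106.07 million (those not working and not actively searching are outside the labor force — including those who want a job but have given up searching).
Civilian working-age population = 201.41 + 106.07 = 307.48 million.
Unemployment rate = 11.26 / 201.41 = 5.59%.
Labor force participation rate = 201.41 / 307.48 = 65.50%.

Unemployment rate ≈ 5.59%; labor force participation rate ≈ 65.50%.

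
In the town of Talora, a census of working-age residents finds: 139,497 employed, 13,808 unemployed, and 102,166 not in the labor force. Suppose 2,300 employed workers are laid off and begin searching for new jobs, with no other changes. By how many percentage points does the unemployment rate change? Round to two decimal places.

Initially, labor force = 139,497 + 13,808 = 153,305, so u = 13,808/153,305 = 9.01%.
After the change, employed falls and unemployed rises by 2,300; labor force unchanged → E = 137,197, U = 16,108, labor force = 153,305.
New unemployment rate = 16,108 / 153,305 = 10.51%.
Change = 10.51% − 9.01% = +1.50 percentage points.

The unemployment rate changes by +1.50 percentage points.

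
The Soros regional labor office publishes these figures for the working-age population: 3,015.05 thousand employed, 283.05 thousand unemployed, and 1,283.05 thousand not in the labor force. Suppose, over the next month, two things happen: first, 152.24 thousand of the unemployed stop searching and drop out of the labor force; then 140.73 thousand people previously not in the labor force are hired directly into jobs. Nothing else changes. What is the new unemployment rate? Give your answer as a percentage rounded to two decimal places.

New unemployment rate ≈ 3.98%.

Initially, labor force = 3,015.05 + 283.05 = 3,298.10 thousand, so u = 283.05/3,298.10 = 8.58%.
After the first change, unemployed and labor force both fall by 152.24 → E = 3,015.05, U = 130.81, labor force = 3,145.86 thousand.
After the second change, employed and labor force both rise by 140.73; unemployed unchanged → E = 3,155.78, U = 130.81, labor force = 3,286.59 thousand.
New unemployment rate = 130.81 / 3,286.59 = 3.98%.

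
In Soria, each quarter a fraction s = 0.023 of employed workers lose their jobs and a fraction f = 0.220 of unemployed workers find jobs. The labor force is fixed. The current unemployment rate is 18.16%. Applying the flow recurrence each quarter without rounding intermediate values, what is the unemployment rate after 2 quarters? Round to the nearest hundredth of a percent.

With a fixed labor force, u_{t+1} = u_t + s·(1−u_t) − f·u_t = u_t·(1−s−f) + s.
Here 1−s−f = 0.757 and s = 0.023.
u_1 = 0.181600 × 0.757 + 0.023 = 0.160471.
u_2 = 0.160471 × 0.757 + 0.023 = 0.144477.

Unemployment rate after two quarters ≈ 14.45%.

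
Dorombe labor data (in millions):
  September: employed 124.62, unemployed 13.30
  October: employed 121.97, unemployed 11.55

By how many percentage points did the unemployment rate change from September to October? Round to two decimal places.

September: labor force = 124.62 + 13.30 = 137.92; u = 13.30/137.92 = 9.64%.
October: labor force = 121.97 + 11.55 = 133.52; u = 11.55/133.52 = 8.65%.
Change = 8.65% − 9.64% = −0.99 pp.

The unemployment rate changed by −0.99 percentage points.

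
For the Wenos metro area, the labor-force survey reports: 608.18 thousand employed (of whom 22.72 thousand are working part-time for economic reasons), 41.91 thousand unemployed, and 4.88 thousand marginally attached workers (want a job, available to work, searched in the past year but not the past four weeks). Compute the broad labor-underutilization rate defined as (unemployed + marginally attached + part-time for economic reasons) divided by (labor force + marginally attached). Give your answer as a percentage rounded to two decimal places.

Broad underutilization rate ≈ 10.61%.

Labor force = 608.18 + 41.91 = 650.09 thousand.
Numerator = 41.91 + 4.88 + 22.72 = 69.51 thousand.
Denominator = 650.09 + 4.88 = 654.97 thousand.
Broad rate = 69.51 / 654.97 = 10.61%.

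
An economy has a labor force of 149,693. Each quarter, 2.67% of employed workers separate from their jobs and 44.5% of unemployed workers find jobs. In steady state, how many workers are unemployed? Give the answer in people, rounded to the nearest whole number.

Steady-state unemployment rate u* = s/(s+f) = 2.67/(2.67+44.5) = 0.056604.
Unemployed = u* × labor force = 0.056604 × 149,693 ≈ 8,473.

About 8,473 are unemployed in steady state.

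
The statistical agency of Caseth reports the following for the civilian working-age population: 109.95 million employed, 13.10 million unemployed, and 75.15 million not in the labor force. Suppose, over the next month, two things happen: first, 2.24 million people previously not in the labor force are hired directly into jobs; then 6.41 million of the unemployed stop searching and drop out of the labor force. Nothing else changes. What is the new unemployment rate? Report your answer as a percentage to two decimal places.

Initially, labor force = 109.95 + 13.10 = 123.05 million, so u = 13.10/123.05 = 10.65%.
After the first change, employed and labor force both rise by 2.24; unemployed unchanged → E = 112.19, U = 13.10, labor force = 125.29 million.
After the second change, unemployed and labor force both fall by 6.41 → E = 112.19, U = 6.69, labor force = 118.88 million.
New unemployment rate = 6.69 / 118.88 = 5.63%.

New unemployment rate ≈ 5.63%.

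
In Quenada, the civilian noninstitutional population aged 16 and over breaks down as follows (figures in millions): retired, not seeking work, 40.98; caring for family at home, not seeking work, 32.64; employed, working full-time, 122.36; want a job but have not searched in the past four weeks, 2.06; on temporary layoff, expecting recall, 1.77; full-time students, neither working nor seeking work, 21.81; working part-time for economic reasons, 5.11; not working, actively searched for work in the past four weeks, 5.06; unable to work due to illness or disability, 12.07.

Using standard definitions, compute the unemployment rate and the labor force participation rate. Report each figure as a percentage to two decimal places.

Unemployment rate ≈ 5.09%; labor force participation rate ≈ 55.07%.

Employed = 122.36 + 5.11 = 127.47 million (anyone who worked, including part-time for economic reasons, counts as employed).
Unemployed = 1.77 + 5.06 = 6.83 million (jobless and actively searching, or on temporary layoff).
Labor force = 127.47 + 6.83 = 134.30 million.
Not in labor force = 40.98 + 32.64 + 2.06 + 21.81 + 12.07 = 109.56 million (those not working and not actively searching are outside the labor force — including those who want a job but have given up searching).
Civilian working-age population = 134.30 + 109.56 = 243.86 million.
Unemployment rate = 6.83 / 134.30 = 5.09%.
Labor force participation rate = 134.30 / 243.86 = 55.07%.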